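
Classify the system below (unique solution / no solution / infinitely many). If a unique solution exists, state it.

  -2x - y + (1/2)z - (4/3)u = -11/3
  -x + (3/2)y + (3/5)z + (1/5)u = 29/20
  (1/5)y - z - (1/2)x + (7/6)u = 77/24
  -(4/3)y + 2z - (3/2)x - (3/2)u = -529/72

Row-reduce the augmented matrix:
R1 ← R1 / (-2).
R2 ← R2 + 1·R1.
R3 ← R3 + 1/2·R1.
R4 ← R4 + 3/2·R1.
R2 ← R2 / (2).
R1 ← R1 − 1/2·R2.
R3 ← R3 − 9/20·R2.
R4 ← R4 + 7/12·R2.
R3 ← R3 / (-963/800).
R1 ← R1 + 27/80·R3.
R2 ← R2 − 7/40·R3.
R4 ← R4 − 829/480·R3.
R4 ← R4 / (1565/963).
R1 ← R1 − 9/107·R4.
R2 ← R2 − 200/321·R4.
R3 ← R3 + 116/107·R4.
Reading off the reduced rows gives x = 0, y = 5/3, z = -2, u = 3/4.

x = 0, y = 5/3, z = -2, u = 3/4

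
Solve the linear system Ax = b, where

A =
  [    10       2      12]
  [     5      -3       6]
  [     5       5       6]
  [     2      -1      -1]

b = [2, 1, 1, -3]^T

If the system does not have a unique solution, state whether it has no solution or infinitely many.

Row-reduce the augmented matrix:
R1 ← R1 / (10).
R2 ← R2 − 5·R1.
R3 ← R3 − 5·R1.
R4 ← R4 − 2·R1.
R2 ← R2 / (-4).
R1 ← R1 − 1/5·R2.
R3 ← R3 − 4·R2.
R4 ← R4 + 7/5·R2.
Swap R3 and R4.
R3 ← R3 / (-17/5).
R1 ← R1 − 6/5·R3.
R4 reduces to 0 = 0, so the extra equation is consistent.
Reading off the reduced rows gives x_1 = -1, x_2 = 0, x_3 = 1.

x_1 = -1, x_2 = 0, x_3 = 1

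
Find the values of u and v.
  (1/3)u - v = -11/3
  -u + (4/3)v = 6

u = -2, v = 3

Row-reduce the augmented matrix:
R1 ← R1 / (1/3).
R2 ← R2 + 1·R1.
R2 ← R2 / (-5/3).
R1 ← R1 + 3·R2.
Reading off the reduced rows gives u = -2, v = 3.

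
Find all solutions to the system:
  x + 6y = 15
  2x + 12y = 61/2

Row-reduce:
R2 ← R2 − 2·R1.
Row 2 reduces to 0 = 1/2, a contradiction. The system is inconsistent.

no solution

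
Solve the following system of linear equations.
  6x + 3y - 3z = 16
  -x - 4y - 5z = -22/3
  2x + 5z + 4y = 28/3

x = 2, y = 4/3, z = 0

Row-reduce the augmented matrix:
R1 ← R1 / (6).
R2 ← R2 + 1·R1.
R3 ← R3 − 2·R1.
R2 ← R2 / (-7/2).
R1 ← R1 − 1/2·R2.
R3 ← R3 − 3·R2.
R3 ← R3 / (9/7).
R1 ← R1 + 9/7·R3.
R2 ← R2 − 11/7·R3.
Reading off the reduced rows gives x = 2, y = 4/3, z = 0.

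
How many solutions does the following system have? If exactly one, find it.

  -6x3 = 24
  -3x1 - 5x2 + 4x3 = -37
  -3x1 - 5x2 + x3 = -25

Row-reduce:
Swap R1 and R2.
R1 ← R1 / (-3).
R3 ← R3 + 3·R1.
R2 ← R2 / (-6).
R1 ← R1 + 4/3·R2.
R3 ← R3 + 3·R2.
Rank is 2 with 3 unknowns, leaving x2 free.

infinitely many solutions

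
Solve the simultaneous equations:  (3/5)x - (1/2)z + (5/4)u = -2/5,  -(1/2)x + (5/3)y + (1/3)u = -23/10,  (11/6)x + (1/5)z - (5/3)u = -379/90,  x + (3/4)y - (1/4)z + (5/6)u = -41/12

x = -7/3, y = -2, z = -3, u = -2/5

Row-reduce the augmented matrix:
R1 ← R1 / (3/5).
R2 ← R2 + 1/2·R1.
R3 ← R3 − 11/6·R1.
R4 ← R4 − 1·R1.
R2 ← R2 / (5/3).
R4 ← R4 − 3/4·R2.
R3 ← R3 / (311/180).
R1 ← R1 + 5/6·R3.
R2 ← R2 + 1/4·R3.
R4 ← R4 − 37/48·R3.
R4 ← R4 / (10801/18660).
R1 ← R1 + 175/311·R4.
R2 ← R2 − 97/3110·R4.
R3 ← R3 + 1975/622·R4.
Reading off the reduced rows gives x = -7/3, y = -2, z = -3, u = -2/5.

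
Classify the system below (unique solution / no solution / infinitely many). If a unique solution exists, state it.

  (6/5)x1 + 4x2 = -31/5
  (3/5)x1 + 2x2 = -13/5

Row-reduce:
R1 ← R1 / (6/5).
R2 ← R2 − 3/5·R1.
Row 2 reduces to 0 = 1/2, a contradiction. The system is inconsistent.

no solution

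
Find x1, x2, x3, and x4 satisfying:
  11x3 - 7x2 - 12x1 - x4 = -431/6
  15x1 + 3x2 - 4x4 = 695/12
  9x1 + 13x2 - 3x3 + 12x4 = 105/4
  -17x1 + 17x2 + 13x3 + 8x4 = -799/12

Row-reduce the augmented matrix:
R1 ← R1 / (-12).
R2 ← R2 − 15·R1.
R3 ← R3 − 9·R1.
R4 ← R4 + 17·R1.
R2 ← R2 / (-23/4).
R1 ← R1 − 7/12·R2.
R3 ← R3 − 31/4·R2.
R4 ← R4 − 323/12·R2.
R3 ← R3 / (547/23).
R1 ← R1 − 11/23·R3.
R2 ← R2 + 55/23·R3.
R4 ← R4 − 1421/23·R3.
R4 ← R4 / (-42670/1641).
R1 ← R1 + 875/1641·R4.
R2 ← R2 − 729/547·R4.
R3 ← R3 − 96/547·R4.
Reading off the reduced rows gives x1 = 11/4, x2 = 2, x3 = -5/2, x4 = -8/3.

x1 = 11/4, x2 = 2, x3 = -5/2, x4 = -8/3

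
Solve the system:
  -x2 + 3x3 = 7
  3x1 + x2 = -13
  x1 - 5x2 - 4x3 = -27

Row-reduce the augmented matrix:
Swap R1 and R2.
R1 ← R1 / (3).
R3 ← R3 − 1·R1.
R2 ← R2 / (-1).
R1 ← R1 − 1/3·R2.
R3 ← R3 + 16/3·R2.
R3 ← R3 / (-20).
R1 ← R1 − 1·R3.
R2 ← R2 + 3·R3.
Reading off the reduced rows gives x1 = -5, x2 = 2, x3 = 3.

x1 = -5, x2 = 2, x3 = 3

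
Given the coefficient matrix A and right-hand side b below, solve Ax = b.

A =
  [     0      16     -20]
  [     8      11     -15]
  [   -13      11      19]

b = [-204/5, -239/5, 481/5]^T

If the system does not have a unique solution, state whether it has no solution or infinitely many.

Row-reduce the augmented matrix:
Swap R1 and R2.
R1 ← R1 / (8).
R3 ← R3 + 13·R1.
R2 ← R2 / (16).
R1 ← R1 − 11/8·R2.
R3 ← R3 − 231/8·R2.
R3 ← R3 / (983/32).
R1 ← R1 + 5/32·R3.
R2 ← R2 + 5/4·R3.
Reading off the reduced rows gives x_1 = -2, x_2 = 6/5, x_3 = 3.

x_1 = -2, x_2 = 6/5, x_3 = 3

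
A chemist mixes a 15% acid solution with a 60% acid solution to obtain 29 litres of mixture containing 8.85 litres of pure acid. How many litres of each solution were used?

litres of solution A: 19, litres of solution B: 10

Let a = litres of solution A, b = litres of solution B.
  a + b = 29
  (3/20)a + (3/5)b = 177/20
From equation 1: a = 29 − b.
Substitute into equation 2 and solve: b = 10.
Then a = 19.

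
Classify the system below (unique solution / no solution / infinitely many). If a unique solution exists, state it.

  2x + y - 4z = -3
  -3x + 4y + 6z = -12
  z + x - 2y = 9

x = 2, y = -3, z = 1

Row-reduce the augmented matrix:
R1 ← R1 / (2).
R2 ← R2 + 3·R1.
R3 ← R3 − 1·R1.
R2 ← R2 / (11/2).
R1 ← R1 − 1/2·R2.
R3 ← R3 + 5/2·R2.
R3 ← R3 / (3).
R1 ← R1 + 2·R3.
Reading off the reduced rows gives x = 2, y = -3, z = 1.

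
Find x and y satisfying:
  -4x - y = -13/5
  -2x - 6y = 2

x = 4/5, y = -3/5

Row-reduce the augmented matrix:
R1 ← R1 / (-4).
R2 ← R2 + 2·R1.
R2 ← R2 / (-11/2).
R1 ← R1 − 1/4·R2.
Reading off the reduced rows gives x = 4/5, y = -3/5.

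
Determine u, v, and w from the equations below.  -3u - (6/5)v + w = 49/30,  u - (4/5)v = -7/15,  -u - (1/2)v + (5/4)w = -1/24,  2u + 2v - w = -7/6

u = -2/3, v = -1/4, w = -2/3

Row-reduce the augmented matrix:
R1 ← R1 / (-3).
R2 ← R2 − 1·R1.
R3 ← R3 + 1·R1.
R4 ← R4 − 2·R1.
R2 ← R2 / (-6/5).
R1 ← R1 − 2/5·R2.
R3 ← R3 + 1/10·R2.
R4 ← R4 − 6/5·R2.
R3 ← R3 / (8/9).
R1 ← R1 + 2/9·R3.
R2 ← R2 + 5/18·R3.
R4 reduces to 0 = 0, so the extra equation is consistent.
Reading off the reduced rows gives u = -2/3, v = -1/4, w = -2/3.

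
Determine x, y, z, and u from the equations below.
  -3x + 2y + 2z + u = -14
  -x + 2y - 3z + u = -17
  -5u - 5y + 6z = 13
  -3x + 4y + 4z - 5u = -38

x = 6, y = -3, z = 3, u = 4

Row-reduce the augmented matrix:
R1 ← R1 / (-3).
R2 ← R2 + 1·R1.
R4 ← R4 + 3·R1.
R2 ← R2 / (4/3).
R1 ← R1 + 2/3·R2.
R3 ← R3 + 5·R2.
R4 ← R4 − 2·R2.
R3 ← R3 / (-31/4).
R1 ← R1 + 5/2·R3.
R2 ← R2 + 11/4·R3.
R4 ← R4 − 15/2·R3.
R4 ← R4 / (-292/31).
R1 ← R1 − 25/31·R4.
R2 ← R2 − 43/31·R4.
R3 ← R3 − 10/31·R4.
Reading off the reduced rows gives x = 6, y = -3, z = 3, u = 4.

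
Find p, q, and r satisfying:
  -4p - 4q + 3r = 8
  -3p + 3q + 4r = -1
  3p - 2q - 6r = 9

Row-reduce the augmented matrix:
R1 ← R1 / (-4).
R2 ← R2 + 3·R1.
R3 ← R3 − 3·R1.
R2 ← R2 / (6).
R1 ← R1 − 1·R2.
R3 ← R3 + 5·R2.
R3 ← R3 / (-55/24).
R1 ← R1 + 25/24·R3.
R2 ← R2 − 7/24·R3.
Reading off the reduced rows gives p = -5, q = 0, r = -4.

p = -5, q = 0, r = -4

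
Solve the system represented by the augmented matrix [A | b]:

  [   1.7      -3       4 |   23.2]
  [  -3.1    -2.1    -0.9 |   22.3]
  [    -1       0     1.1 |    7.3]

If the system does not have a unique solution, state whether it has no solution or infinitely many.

x_1 = -4, x_2 = -6, x_3 = 3

Row-reduce the augmented matrix:
R1 ← R1 / (17/10).
R2 ← R2 + 31/10·R1.
R3 ← R3 + 1·R1.
R2 ← R2 / (-1287/170).
R1 ← R1 + 30/17·R2.
R3 ← R3 + 30/17·R2.
R3 ← R3 / (8419/4290).
R1 ← R1 − 370/429·R3.
R2 ← R2 + 1087/1287·R3.
Reading off the reduced rows gives x_1 = -4, x_2 = -6, x_3 = 3.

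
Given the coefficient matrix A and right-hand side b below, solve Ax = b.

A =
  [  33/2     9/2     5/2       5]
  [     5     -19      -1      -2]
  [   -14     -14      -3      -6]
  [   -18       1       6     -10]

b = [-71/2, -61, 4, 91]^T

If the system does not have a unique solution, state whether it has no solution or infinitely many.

no solution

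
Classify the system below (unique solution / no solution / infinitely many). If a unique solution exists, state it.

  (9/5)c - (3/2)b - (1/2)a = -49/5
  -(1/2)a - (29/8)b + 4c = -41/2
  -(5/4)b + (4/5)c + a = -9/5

infinitely many solutions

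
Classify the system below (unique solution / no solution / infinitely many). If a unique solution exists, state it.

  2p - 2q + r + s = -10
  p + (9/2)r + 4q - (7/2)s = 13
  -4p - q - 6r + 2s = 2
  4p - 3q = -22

Row-reduce:
R1 ← R1 / (2).
R2 ← R2 − 1·R1.
R3 ← R3 + 4·R1.
R4 ← R4 − 4·R1.
R2 ← R2 / (5).
R1 ← R1 + 1·R2.
R3 ← R3 + 5·R2.
R4 ← R4 − 1·R2.
Swap R3 and R4.
R3 ← R3 / (-14/5).
R1 ← R1 − 13/10·R3.
R2 ← R2 − 4/5·R3.
Rank is 3 with 4 unknowns, leaving s free.

infinitely many solutions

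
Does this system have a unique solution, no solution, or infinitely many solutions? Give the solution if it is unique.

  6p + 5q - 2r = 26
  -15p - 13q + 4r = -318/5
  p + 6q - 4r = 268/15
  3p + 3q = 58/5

Row-reduce the augmented matrix:
R1 ← R1 / (6).
R2 ← R2 + 15·R1.
R3 ← R3 − 1·R1.
R4 ← R4 − 3·R1.
R2 ← R2 / (-1/2).
R1 ← R1 − 5/6·R2.
R3 ← R3 − 31/6·R2.
R4 ← R4 − 1/2·R2.
R3 ← R3 / (-14).
R1 ← R1 + 2·R3.
R2 ← R2 − 2·R3.
R4 reduces to 0 = 0, so the extra equation is consistent.
Reading off the reduced rows gives p = 8/3, q = 6/5, r = -2.

p = 8/3, q = 6/5, r = -2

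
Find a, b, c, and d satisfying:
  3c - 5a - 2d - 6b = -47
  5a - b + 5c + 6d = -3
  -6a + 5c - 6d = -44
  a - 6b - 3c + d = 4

Row-reduce the augmented matrix:
R1 ← R1 / (-5).
R2 ← R2 − 5·R1.
R3 ← R3 + 6·R1.
R4 ← R4 − 1·R1.
R2 ← R2 / (-7).
R1 ← R1 − 6/5·R2.
R3 ← R3 − 36/5·R2.
R4 ← R4 + 36/5·R2.
R3 ← R3 / (337/35).
R1 ← R1 − 27/35·R3.
R2 ← R2 + 8/7·R3.
R4 ← R4 + 372/35·R3.
R4 ← R4 / (-993/337).
R1 ← R1 − 352/337·R4.
R2 ← R2 + 172/337·R4.
R3 ← R3 − 18/337·R4.
Reading off the reduced rows gives a = 5, b = 2, c = -4, d = -1.

a = 5, b = 2, c = -4, d = -1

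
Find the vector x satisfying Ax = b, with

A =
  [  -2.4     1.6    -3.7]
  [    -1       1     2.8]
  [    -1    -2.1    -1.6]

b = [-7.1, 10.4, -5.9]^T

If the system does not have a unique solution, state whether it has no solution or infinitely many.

Row-reduce the augmented matrix:
R1 ← R1 / (-12/5).
R2 ← R2 + 1·R1.
R3 ← R3 + 1·R1.
R2 ← R2 / (1/3).
R1 ← R1 + 2/3·R2.
R3 ← R3 + 83/30·R2.
R3 ← R3 / (14391/400).
R1 ← R1 − 409/40·R3.
R2 ← R2 − 521/40·R3.
Reading off the reduced rows gives x_1 = -1, x_2 = 1, x_3 = 3.

x_1 = -1, x_2 = 1, x_3 = 3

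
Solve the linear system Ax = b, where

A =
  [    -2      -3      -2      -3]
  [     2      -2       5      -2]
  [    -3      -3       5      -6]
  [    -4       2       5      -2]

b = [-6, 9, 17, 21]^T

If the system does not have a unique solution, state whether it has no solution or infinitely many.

x_1 = 2, x_2 = 6, x_3 = 1, x_4 = -6

Row-reduce the augmented matrix:
R1 ← R1 / (-2).
R2 ← R2 − 2·R1.
R3 ← R3 + 3·R1.
R4 ← R4 + 4·R1.
R2 ← R2 / (-5).
R1 ← R1 − 3/2·R2.
R3 ← R3 − 3/2·R2.
R4 ← R4 − 8·R2.
R3 ← R3 / (89/10).
R1 ← R1 − 19/10·R3.
R2 ← R2 + 3/5·R3.
R4 ← R4 − 69/5·R3.
R4 ← R4 / (58/89).
R1 ← R1 − 57/89·R4.
R2 ← R2 − 71/89·R4.
R3 ← R3 + 30/89·R4.
Reading off the reduced rows gives x_1 = 2, x_2 = 6, x_3 = 1, x_4 = -6.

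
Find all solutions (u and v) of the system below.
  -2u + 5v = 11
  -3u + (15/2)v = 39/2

Row-reduce:
R1 ← R1 / (-2).
R2 ← R2 + 3·R1.
Row 2 reduces to 0 = 3, a contradiction. The system is inconsistent.

no solution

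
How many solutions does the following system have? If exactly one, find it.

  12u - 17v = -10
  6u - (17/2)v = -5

infinitely many solutions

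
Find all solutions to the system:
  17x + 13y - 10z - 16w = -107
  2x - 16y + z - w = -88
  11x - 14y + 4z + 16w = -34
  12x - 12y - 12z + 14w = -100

x = -4, y = 5, z = 4, w = 4

Row-reduce the augmented matrix:
R1 ← R1 / (17).
R2 ← R2 − 2·R1.
R3 ← R3 − 11·R1.
R4 ← R4 − 12·R1.
R2 ← R2 / (-298/17).
R1 ← R1 − 13/17·R2.
R3 ← R3 + 381/17·R2.
R4 ← R4 + 360/17·R2.
R3 ← R3 / (2291/298).
R1 ← R1 + 147/298·R3.
R2 ← R2 + 37/298·R3.
R4 ← R4 + 1128/149·R3.
R4 ← R4 / (112414/2291).
R1 ← R1 − 1640/2291·R4.
R2 ← R2 − 818/2291·R4.
R3 ← R3 − 7517/2291·R4.
Reading off the reduced rows gives x = -4, y = 5, z = 4, w = 4.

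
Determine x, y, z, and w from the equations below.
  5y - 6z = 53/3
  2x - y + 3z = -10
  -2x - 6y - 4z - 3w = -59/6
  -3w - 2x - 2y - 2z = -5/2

Row-reduce the augmented matrix:
Swap R1 and R2.
R1 ← R1 / (2).
R3 ← R3 + 2·R1.
R4 ← R4 + 2·R1.
R2 ← R2 / (5).
R1 ← R1 + 1/2·R2.
R3 ← R3 + 7·R2.
R4 ← R4 + 3·R2.
R3 ← R3 / (-47/5).
R1 ← R1 − 9/10·R3.
R2 ← R2 + 6/5·R3.
R4 ← R4 + 13/5·R3.
R4 ← R4 / (-102/47).
R1 ← R1 + 27/94·R4.
R2 ← R2 − 18/47·R4.
R3 ← R3 − 15/47·R4.
Reading off the reduced rows gives x = -7/3, y = 7/3, z = -1, w = 3/2.

x = -7/3, y = 7/3, z = -1, w = 3/2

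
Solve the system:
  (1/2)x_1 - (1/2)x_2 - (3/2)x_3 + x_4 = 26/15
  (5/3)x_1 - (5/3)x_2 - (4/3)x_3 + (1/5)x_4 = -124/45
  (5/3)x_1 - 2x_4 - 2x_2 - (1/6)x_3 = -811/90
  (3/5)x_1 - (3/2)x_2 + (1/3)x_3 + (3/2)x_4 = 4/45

x_1 = 0, x_2 = 11/5, x_3 = -1/3, x_4 = 7/3

Row-reduce the augmented matrix:
R1 ← R1 / (1/2).
R2 ← R2 − 5/3·R1.
R3 ← R3 − 5/3·R1.
R4 ← R4 − 3/5·R1.
Swap R2 and R3.
R2 ← R2 / (-1/3).
R1 ← R1 + 1·R2.
R4 ← R4 + 9/10·R2.
R3 ← R3 / (11/3).
R1 ← R1 + 35/2·R3.
R2 ← R2 + 29/2·R3.
R4 ← R4 + 131/12·R3.
R4 ← R4 / (709/132).
R1 ← R1 − 67/22·R4.
R2 ← R2 − 397/110·R4.
R3 ← R3 + 47/55·R4.
Reading off the reduced rows gives x_1 = 0, x_2 = 11/5, x_3 = -1/3, x_4 = 7/3.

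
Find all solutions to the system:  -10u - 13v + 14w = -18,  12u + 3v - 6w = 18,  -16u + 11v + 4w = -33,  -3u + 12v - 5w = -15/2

u = 1, v = -1, w = -3/2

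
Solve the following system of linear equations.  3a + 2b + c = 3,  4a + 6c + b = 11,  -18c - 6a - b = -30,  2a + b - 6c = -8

a = 1/2, b = 0, c = 3/2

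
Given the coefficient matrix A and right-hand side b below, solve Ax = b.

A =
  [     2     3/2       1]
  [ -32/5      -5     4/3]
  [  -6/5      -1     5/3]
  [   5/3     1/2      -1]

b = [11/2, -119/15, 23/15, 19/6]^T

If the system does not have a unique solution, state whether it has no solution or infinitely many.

x_1 = 4, x_2 = -3, x_3 = 2

Row-reduce the augmented matrix:
R1 ← R1 / (2).
R2 ← R2 + 32/5·R1.
R3 ← R3 + 6/5·R1.
R4 ← R4 − 5/3·R1.
R2 ← R2 / (-1/5).
R1 ← R1 − 3/4·R2.
R3 ← R3 + 1/10·R2.
R4 ← R4 + 3/4·R2.
Swap R3 and R4.
R3 ← R3 / (-113/6).
R1 ← R1 − 35/2·R3.
R2 ← R2 + 68/3·R3.
R4 reduces to 0 = 0, so the extra equation is consistent.
Reading off the reduced rows gives x_1 = 4, x_2 = -3, x_3 = 2.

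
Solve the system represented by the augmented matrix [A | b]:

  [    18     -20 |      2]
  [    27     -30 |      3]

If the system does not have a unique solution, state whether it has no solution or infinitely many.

infinitely many solutions

Row-reduce:
R1 ← R1 / (18).
R2 ← R2 − 27·R1.
Rank is 1 with 2 unknowns, leaving x_2 free.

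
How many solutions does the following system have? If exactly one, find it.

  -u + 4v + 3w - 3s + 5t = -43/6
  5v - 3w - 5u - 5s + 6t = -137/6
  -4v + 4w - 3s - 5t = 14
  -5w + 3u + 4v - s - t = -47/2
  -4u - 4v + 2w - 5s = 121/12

Row-reduce the augmented matrix:
R1 ← R1 / (-1).
R2 ← R2 + 5·R1.
R4 ← R4 − 3·R1.
R5 ← R5 + 4·R1.
R2 ← R2 / (-15).
R1 ← R1 + 4·R2.
R3 ← R3 + 4·R2.
R4 ← R4 − 16·R2.
R5 ← R5 + 20·R2.
R3 ← R3 / (44/5).
R1 ← R1 − 9/5·R3.
R2 ← R2 − 6/5·R3.
R4 ← R4 + 76/5·R3.
R5 ← R5 − 14·R3.
R4 ← R4 / (-301/33).
R1 ← R1 − 197/132·R4.
R2 ← R2 − 7/66·R4.
R3 ← R3 + 85/132·R4.
R5 ← R5 − 59/22·R4.
R5 ← R5 / (147/43).
R1 ← R1 + 41/43·R5.
R2 ← R2 − 51/43·R5.
R3 ← R3 − 19/43·R5.
R4 ← R4 − 29/43·R5.
Reading off the reduced rows gives u = -1/3, v = -11/4, w = 2, s = 5/4, t = 1/4.

u = -1/3, v = -11/4, w = 2, s = 5/4, t = 1/4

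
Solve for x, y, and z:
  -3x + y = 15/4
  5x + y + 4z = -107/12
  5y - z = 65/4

x = -1/3, y = 11/4, z = -5/2

Row-reduce the augmented matrix:
R1 ← R1 / (-3).
R2 ← R2 − 5·R1.
R2 ← R2 / (8/3).
R1 ← R1 + 1/3·R2.
R3 ← R3 − 5·R2.
R3 ← R3 / (-17/2).
R1 ← R1 − 1/2·R3.
R2 ← R2 − 3/2·R3.
Reading off the reduced rows gives x = -1/3, y = 11/4, z = -5/2.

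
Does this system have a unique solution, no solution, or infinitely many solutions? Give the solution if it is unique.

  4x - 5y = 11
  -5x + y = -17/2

x = 3/2, y = -1

From equation 2: y = -17/2 + 5·x.
Substitute into equation 1 and solve: x = 3/2.
Then y = -1.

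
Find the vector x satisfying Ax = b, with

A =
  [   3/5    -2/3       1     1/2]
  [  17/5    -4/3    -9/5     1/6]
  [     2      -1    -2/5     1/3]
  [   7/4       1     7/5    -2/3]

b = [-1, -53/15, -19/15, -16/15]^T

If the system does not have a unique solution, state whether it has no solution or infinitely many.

Row-reduce:
R1 ← R1 / (3/5).
R2 ← R2 − 17/5·R1.
R3 ← R3 − 2·R1.
R4 ← R4 − 7/4·R1.
R2 ← R2 / (22/9).
R1 ← R1 + 10/9·R2.
R3 ← R3 − 11/9·R2.
R4 ← R4 − 53/18·R2.
Swap R3 and R4.
R3 ← R3 / (329/44).
R1 ← R1 + 19/11·R3.
R2 ← R2 + 168/55·R3.
Row 4 reduces to 0 = 1, a contradiction. The system is inconsistent.

no solution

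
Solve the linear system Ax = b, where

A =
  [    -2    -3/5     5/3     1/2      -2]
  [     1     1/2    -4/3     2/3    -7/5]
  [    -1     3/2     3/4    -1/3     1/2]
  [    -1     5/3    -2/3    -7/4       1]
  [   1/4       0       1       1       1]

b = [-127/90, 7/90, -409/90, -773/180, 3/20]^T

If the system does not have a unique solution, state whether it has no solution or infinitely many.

x_1 = 3/5, x_2 = -7/3, x_3 = -2/3, x_4 = 1/3, x_5 = 1/3

Row-reduce the augmented matrix:
R1 ← R1 / (-2).
R2 ← R2 − 1·R1.
R3 ← R3 + 1·R1.
R4 ← R4 + 1·R1.
R5 ← R5 − 1/4·R1.
R2 ← R2 / (1/5).
R1 ← R1 − 3/10·R2.
R3 ← R3 − 9/5·R2.
R4 ← R4 − 59/30·R2.
R5 ← R5 + 3/40·R2.
R3 ← R3 / (53/12).
R1 ← R1 + 1/12·R3.
R2 ← R2 + 5/2·R3.
R4 ← R4 − 41/12·R3.
R5 ← R5 − 49/48·R3.
R4 ← R4 / (-301/72).
R1 ← R1 + 43/24·R4.
R2 ← R2 + 5/12·R4.
R3 ← R3 + 2·R4.
R5 ← R5 − 331/96·R4.
R5 ← R5 / (70698/79765).
R1 ← R1 − 3196/1855·R5.
R2 ← R2 − 4866/15953·R5.
R3 ← R3 − 122202/79765·R5.
R4 ← R4 + 147492/79765·R5.
Reading off the reduced rows gives x_1 = 3/5, x_2 = -7/3, x_3 = -2/3, x_4 = 1/3, x_5 = 1/3.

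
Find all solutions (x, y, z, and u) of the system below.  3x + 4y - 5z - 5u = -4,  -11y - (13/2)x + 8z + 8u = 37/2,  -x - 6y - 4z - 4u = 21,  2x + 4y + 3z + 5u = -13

infinitely many solutions

Row-reduce:
R1 ← R1 / (3).
R2 ← R2 + 13/2·R1.
R3 ← R3 + 1·R1.
R4 ← R4 − 2·R1.
R2 ← R2 / (-7/3).
R1 ← R1 − 4/3·R2.
R3 ← R3 + 14/3·R2.
R4 ← R4 − 4/3·R2.
Swap R3 and R4.
R3 ← R3 / (33/7).
R1 ← R1 + 23/7·R3.
R2 ← R2 − 17/14·R3.
Rank is 3 with 4 unknowns, leaving u free.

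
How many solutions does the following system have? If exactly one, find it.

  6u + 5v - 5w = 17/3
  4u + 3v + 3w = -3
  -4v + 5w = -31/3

u = -1, v = 4/3, w = -1

Row-reduce the augmented matrix:
R1 ← R1 / (6).
R2 ← R2 − 4·R1.
R2 ← R2 / (-1/3).
R1 ← R1 − 5/6·R2.
R3 ← R3 + 4·R2.
R3 ← R3 / (-71).
R1 ← R1 − 15·R3.
R2 ← R2 + 19·R3.
Reading off the reduced rows gives u = -1, v = 4/3, w = -1.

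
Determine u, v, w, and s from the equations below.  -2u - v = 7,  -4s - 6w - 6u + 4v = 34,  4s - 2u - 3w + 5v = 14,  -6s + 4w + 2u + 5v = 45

u = -6, v = 5, w = 5, s = -2

Row-reduce the augmented matrix:
R1 ← R1 / (-2).
R2 ← R2 + 6·R1.
R3 ← R3 + 2·R1.
R4 ← R4 − 2·R1.
R2 ← R2 / (7).
R1 ← R1 − 1/2·R2.
R3 ← R3 − 6·R2.
R4 ← R4 − 4·R2.
R3 ← R3 / (15/7).
R1 ← R1 − 3/7·R3.
R2 ← R2 + 6/7·R3.
R4 ← R4 − 52/7·R3.
R4 ← R4 / (-442/15).
R1 ← R1 + 6/5·R4.
R2 ← R2 − 12/5·R4.
R3 ← R3 − 52/15·R4.
Reading off the reduced rows gives u = -6, v = 5, w = 5, s = -2.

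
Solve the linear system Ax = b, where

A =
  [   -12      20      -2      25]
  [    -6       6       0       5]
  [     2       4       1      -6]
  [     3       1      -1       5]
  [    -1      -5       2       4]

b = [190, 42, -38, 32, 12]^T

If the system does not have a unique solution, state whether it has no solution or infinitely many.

Row-reduce the augmented matrix:
R1 ← R1 / (-12).
R2 ← R2 + 6·R1.
R3 ← R3 − 2·R1.
R4 ← R4 − 3·R1.
R5 ← R5 + 1·R1.
R2 ← R2 / (-4).
R1 ← R1 + 5/3·R2.
R3 ← R3 − 22/3·R2.
R4 ← R4 − 6·R2.
R5 ← R5 + 20/3·R2.
R3 ← R3 / (5/2).
R1 ← R1 + 1/4·R3.
R2 ← R2 + 1/4·R3.
R5 ← R5 − 1/2·R3.
Swap R4 and R5.
R4 ← R4 / (263/15).
R1 ← R1 + 31/60·R4.
R2 ← R2 − 19/60·R4.
R3 ← R3 + 187/30·R4.
R5 reduces to 0 = 0, so the extra equation is consistent.
Reading off the reduced rows gives x_1 = -1, x_2 = 1, x_3 = -4, x_4 = 6.

x_1 = -1, x_2 = 1, x_3 = -4, x_4 = 6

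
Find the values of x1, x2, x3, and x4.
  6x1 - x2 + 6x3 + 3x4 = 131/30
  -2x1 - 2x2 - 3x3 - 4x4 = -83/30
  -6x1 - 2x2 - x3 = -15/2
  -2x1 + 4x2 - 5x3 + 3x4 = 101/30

x1 = 5/4, x2 = 1/3, x3 = -2/3, x4 = 2/5

Row-reduce the augmented matrix:
R1 ← R1 / (6).
R2 ← R2 + 2·R1.
R3 ← R3 + 6·R1.
R4 ← R4 + 2·R1.
R2 ← R2 / (-7/3).
R1 ← R1 + 1/6·R2.
R3 ← R3 + 3·R2.
R4 ← R4 − 11/3·R2.
R3 ← R3 / (44/7).
R1 ← R1 − 15/14·R3.
R2 ← R2 − 3/7·R3.
R4 ← R4 + 32/7·R3.
R4 ← R4 / (47/11).
R1 ← R1 + 5/11·R4.
R2 ← R2 − 9/11·R4.
R3 ← R3 − 12/11·R4.
Reading off the reduced rows gives x1 = 5/4, x2 = 1/3, x3 = -2/3, x4 = 2/5.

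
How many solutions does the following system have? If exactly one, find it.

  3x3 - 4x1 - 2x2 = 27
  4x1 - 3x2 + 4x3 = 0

infinitely many solutions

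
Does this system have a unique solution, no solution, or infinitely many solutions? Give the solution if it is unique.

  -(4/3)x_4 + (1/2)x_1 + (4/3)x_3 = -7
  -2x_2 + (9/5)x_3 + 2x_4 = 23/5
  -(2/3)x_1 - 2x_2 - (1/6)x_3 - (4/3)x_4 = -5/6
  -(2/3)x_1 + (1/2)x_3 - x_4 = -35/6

Row-reduce the augmented matrix:
R1 ← R1 / (1/2).
R3 ← R3 + 2/3·R1.
R4 ← R4 + 2/3·R1.
R2 ← R2 / (-2).
R3 ← R3 + 2·R2.
R3 ← R3 / (-17/90).
R1 ← R1 − 8/3·R3.
R2 ← R2 + 9/10·R3.
R4 ← R4 − 41/18·R3.
R4 ← R4 / (-1095/17).
R1 ← R1 + 1272/17·R4.
R2 ← R2 − 397/17·R4.
R3 ← R3 − 460/17·R4.
Reading off the reduced rows gives x_1 = 2, x_2 = -2, x_3 = -3, x_4 = 3.

x_1 = 2, x_2 = -2, x_3 = -3, x_4 = 3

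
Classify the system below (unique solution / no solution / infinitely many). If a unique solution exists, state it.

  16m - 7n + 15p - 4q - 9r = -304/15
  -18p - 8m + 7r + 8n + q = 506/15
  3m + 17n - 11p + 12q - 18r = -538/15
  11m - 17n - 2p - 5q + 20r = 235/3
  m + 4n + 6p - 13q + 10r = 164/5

m = 5/3, n = 1/3, p = -4/3, q = -3/5, r = 3

Row-reduce the augmented matrix:
R1 ← R1 / (16).
R2 ← R2 + 8·R1.
R3 ← R3 − 3·R1.
R4 ← R4 − 11·R1.
R5 ← R5 − 1·R1.
R2 ← R2 / (9/2).
R1 ← R1 + 7/16·R2.
R3 ← R3 − 293/16·R2.
R4 ← R4 + 195/16·R2.
R5 ← R5 − 71/16·R2.
R3 ← R3 / (347/12).
R1 ← R1 + 1/12·R3.
R2 ← R2 + 7/3·R3.
R4 ← R4 + 163/4·R3.
R5 ← R5 − 185/12·R3.
R4 ← R4 / (39025/2082).
R1 ← R1 + 311/1041·R4.
R2 ← R2 − 2363/2082·R4.
R3 ← R3 − 1211/2082·R4.
R5 ← R5 + 21581/1041·R4.
R5 ← R5 / (96942/5575).
R1 ← R1 + 18161/39025·R5.
R2 ← R2 + 51406/39025·R5.
R3 ← R3 + 4351/5575·R5.
R4 ← R4 + 9091/39025·R5.
Reading off the reduced rows gives m = 5/3, n = 1/3, p = -4/3, q = -3/5, r = 3.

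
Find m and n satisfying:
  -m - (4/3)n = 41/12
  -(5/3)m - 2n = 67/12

m = -11/4, n = -1/2

From equation 1: m = -41/12 − 4/3·n.
Substitute into equation 2 and solve: n = -1/2.
Then m = -11/4.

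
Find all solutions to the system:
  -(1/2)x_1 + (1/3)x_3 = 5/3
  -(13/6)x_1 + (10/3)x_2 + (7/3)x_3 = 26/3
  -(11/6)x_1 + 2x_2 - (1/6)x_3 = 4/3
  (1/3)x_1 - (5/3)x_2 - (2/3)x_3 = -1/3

no solution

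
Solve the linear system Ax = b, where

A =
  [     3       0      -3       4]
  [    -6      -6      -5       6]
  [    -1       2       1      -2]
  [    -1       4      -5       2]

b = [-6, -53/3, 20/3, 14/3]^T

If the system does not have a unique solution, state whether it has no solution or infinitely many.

x_1 = -1/3, x_2 = 2, x_3 = 1/3, x_4 = -1

Row-reduce the augmented matrix:
R1 ← R1 / (3).
R2 ← R2 + 6·R1.
R3 ← R3 + 1·R1.
R4 ← R4 + 1·R1.
R2 ← R2 / (-6).
R3 ← R3 − 2·R2.
R4 ← R4 − 4·R2.
R3 ← R3 / (-11/3).
R1 ← R1 + 1·R3.
R2 ← R2 − 11/6·R3.
R4 ← R4 + 40/3·R3.
R4 ← R4 / (-62/33).
R1 ← R1 − 8/33·R4.
R2 ← R2 + 1/3·R4.
R3 ← R3 + 12/11·R4.
Reading off the reduced rows gives x_1 = -1/3, x_2 = 2, x_3 = 1/3, x_4 = -1.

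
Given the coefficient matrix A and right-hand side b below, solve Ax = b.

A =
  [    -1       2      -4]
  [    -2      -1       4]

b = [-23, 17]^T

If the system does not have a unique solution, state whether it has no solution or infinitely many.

infinitely many solutions

Row-reduce:
R1 ← R1 / (-1).
R2 ← R2 + 2·R1.
R2 ← R2 / (-5).
R1 ← R1 + 2·R2.
Rank is 2 with 3 unknowns, leaving x_3 free.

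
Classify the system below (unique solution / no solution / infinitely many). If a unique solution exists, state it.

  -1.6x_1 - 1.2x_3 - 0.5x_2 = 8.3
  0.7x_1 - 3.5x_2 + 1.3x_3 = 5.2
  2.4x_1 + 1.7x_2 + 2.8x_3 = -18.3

x_1 = -2, x_2 = -3, x_3 = -3

Row-reduce the augmented matrix:
R1 ← R1 / (-8/5).
R2 ← R2 − 7/10·R1.
R3 ← R3 − 12/5·R1.
R2 ← R2 / (-119/32).
R1 ← R1 − 5/16·R2.
R3 ← R3 − 19/20·R2.
R3 ← R3 / (3564/2975).
R1 ← R1 − 97/119·R3.
R2 ← R2 + 124/595·R3.
Reading off the reduced rows gives x_1 = -2, x_2 = -3, x_3 = -3.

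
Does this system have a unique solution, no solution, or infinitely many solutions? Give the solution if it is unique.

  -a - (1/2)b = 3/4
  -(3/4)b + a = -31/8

From equation 1: a = -3/4 − 1/2·b.
Substitute into equation 2 and solve: b = 5/2.
Then a = -2.

a = -2, b = 5/2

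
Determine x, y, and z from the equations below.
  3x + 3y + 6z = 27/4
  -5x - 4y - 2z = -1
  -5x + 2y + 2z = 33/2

x = -2, y = 9/4, z = 1

Row-reduce the augmented matrix:
R1 ← R1 / (3).
R2 ← R2 + 5·R1.
R3 ← R3 + 5·R1.
R1 ← R1 − 1·R2.
R3 ← R3 − 7·R2.
R3 ← R3 / (-44).
R1 ← R1 + 6·R3.
R2 ← R2 − 8·R3.
Reading off the reduced rows gives x = -2, y = 9/4, z = 1.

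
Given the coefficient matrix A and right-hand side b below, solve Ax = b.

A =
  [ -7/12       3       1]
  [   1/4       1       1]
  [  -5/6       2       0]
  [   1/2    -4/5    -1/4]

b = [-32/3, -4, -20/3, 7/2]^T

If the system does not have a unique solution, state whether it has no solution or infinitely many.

Row-reduce the augmented matrix:
R1 ← R1 / (-7/12).
R2 ← R2 − 1/4·R1.
R3 ← R3 + 5/6·R1.
R4 ← R4 − 1/2·R1.
R2 ← R2 / (16/7).
R1 ← R1 + 36/7·R2.
R3 ← R3 + 16/7·R2.
R4 ← R4 − 62/35·R2.
Swap R3 and R4.
R3 ← R3 / (-1/2).
R1 ← R1 − 3/2·R3.
R2 ← R2 − 5/8·R3.
R4 reduces to 0 = 0, so the extra equation is consistent.
Reading off the reduced rows gives x_1 = 2, x_2 = -5/2, x_3 = -2.

x_1 = 2, x_2 = -5/2, x_3 = -2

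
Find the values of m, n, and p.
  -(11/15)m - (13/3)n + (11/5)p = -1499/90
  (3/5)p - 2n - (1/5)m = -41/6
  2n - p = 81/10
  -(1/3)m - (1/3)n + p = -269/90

Row-reduce the augmented matrix:
R1 ← R1 / (-11/15).
R2 ← R2 + 1/5·R1.
R4 ← R4 + 1/3·R1.
R2 ← R2 / (-9/11).
R1 ← R1 − 65/11·R2.
R3 ← R3 − 2·R2.
R4 ← R4 − 18/11·R2.
R3 ← R3 / (-1).
R1 ← R1 + 3·R3.
R4 reduces to 0 = 0, so the extra equation is consistent.
Reading off the reduced rows gives m = -4/3, n = 14/5, p = -5/2.

m = -4/3, n = 14/5, p = -5/2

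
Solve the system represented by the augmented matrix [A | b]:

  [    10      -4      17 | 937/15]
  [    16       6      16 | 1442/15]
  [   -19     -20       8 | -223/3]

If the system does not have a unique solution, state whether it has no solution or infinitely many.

x_1 = 3, x_2 = 9/5, x_3 = 7/3

Row-reduce the augmented matrix:
R1 ← R1 / (10).
R2 ← R2 − 16·R1.
R3 ← R3 + 19·R1.
R2 ← R2 / (62/5).
R1 ← R1 + 2/5·R2.
R3 ← R3 + 138/5·R2.
R3 ← R3 / (953/62).
R1 ← R1 − 83/62·R3.
R2 ← R2 + 28/31·R3.
Reading off the reduced rows gives x_1 = 3, x_2 = 9/5, x_3 = 7/3.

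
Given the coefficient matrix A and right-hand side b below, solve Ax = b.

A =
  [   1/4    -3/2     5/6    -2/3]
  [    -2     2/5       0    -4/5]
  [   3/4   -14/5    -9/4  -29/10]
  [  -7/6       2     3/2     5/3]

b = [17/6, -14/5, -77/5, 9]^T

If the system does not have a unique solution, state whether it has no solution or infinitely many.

no solution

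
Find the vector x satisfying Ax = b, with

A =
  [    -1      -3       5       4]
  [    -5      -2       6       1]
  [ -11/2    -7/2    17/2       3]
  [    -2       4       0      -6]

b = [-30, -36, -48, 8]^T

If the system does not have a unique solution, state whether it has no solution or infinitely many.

no solution

Row-reduce:
R1 ← R1 / (-1).
R2 ← R2 + 5·R1.
R3 ← R3 + 11/2·R1.
R4 ← R4 + 2·R1.
R2 ← R2 / (13).
R1 ← R1 − 3·R2.
R3 ← R3 − 13·R2.
R4 ← R4 − 10·R2.
Swap R3 and R4.
R3 ← R3 / (60/13).
R1 ← R1 + 8/13·R3.
R2 ← R2 + 19/13·R3.
Row 4 reduces to 0 = 3, a contradiction. The system is inconsistent.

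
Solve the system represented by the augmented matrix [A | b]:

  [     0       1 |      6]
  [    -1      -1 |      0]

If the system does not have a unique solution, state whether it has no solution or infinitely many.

x_1 = -6, x_2 = 6

Row-reduce the augmented matrix:
Swap R1 and R2.
R1 ← R1 / (-1).
R1 ← R1 − 1·R2.
Reading off the reduced rows gives x_1 = -6, x_2 = 6.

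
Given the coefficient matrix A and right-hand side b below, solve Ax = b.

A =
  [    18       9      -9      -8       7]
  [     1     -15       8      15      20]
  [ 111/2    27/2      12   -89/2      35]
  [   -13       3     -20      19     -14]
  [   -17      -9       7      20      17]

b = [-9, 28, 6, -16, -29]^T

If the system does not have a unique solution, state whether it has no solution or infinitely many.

Row-reduce:
R1 ← R1 / (18).
R2 ← R2 − 1·R1.
R3 ← R3 − 111/2·R1.
R4 ← R4 + 13·R1.
R5 ← R5 + 17·R1.
R2 ← R2 / (-31/2).
R1 ← R1 − 1/2·R2.
R3 ← R3 + 57/4·R2.
R4 ← R4 − 19/2·R2.
R5 ← R5 + 1/2·R2.
R3 ← R3 / (990/31).
R1 ← R1 + 7/31·R3.
R2 ← R2 + 17/31·R3.
R4 ← R4 + 660/31·R3.
R5 ← R5 + 55/31·R3.
Swap R4 and R5.
R4 ← R4 / (181/18).
R1 ← R1 + 37/198·R4.
R2 ← R2 + 313/198·R4.
R3 ← R3 + 211/198·R4.
Rank is 4 with 5 unknowns, leaving x_5 free.

infinitely many solutions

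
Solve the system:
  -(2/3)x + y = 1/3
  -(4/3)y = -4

x = 4, y = 3

From equation 1: y = 1/3 + 2/3·x.
Substitute into equation 2 and solve: x = 4.
Then y = 3.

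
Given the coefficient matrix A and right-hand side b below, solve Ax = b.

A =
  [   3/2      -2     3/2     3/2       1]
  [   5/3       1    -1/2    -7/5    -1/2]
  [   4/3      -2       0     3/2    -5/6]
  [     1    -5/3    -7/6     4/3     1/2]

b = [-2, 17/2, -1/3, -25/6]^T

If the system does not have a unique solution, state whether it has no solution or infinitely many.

Row-reduce:
R1 ← R1 / (3/2).
R2 ← R2 − 5/3·R1.
R3 ← R3 − 4/3·R1.
R4 ← R4 − 1·R1.
R2 ← R2 / (29/9).
R1 ← R1 + 4/3·R2.
R3 ← R3 + 2/9·R2.
R4 ← R4 + 1/3·R2.
R3 ← R3 / (-43/29).
R1 ← R1 − 3/29·R3.
R2 ← R2 + 39/58·R3.
R4 ← R4 + 208/87·R3.
R4 ← R4 / (19/215).
R1 ← R1 + 117/430·R4.
R2 ← R2 + 801/860·R4.
R3 ← R3 − 13/430·R4.
Rank is 4 with 5 unknowns, leaving x_5 free.

infinitely many solutions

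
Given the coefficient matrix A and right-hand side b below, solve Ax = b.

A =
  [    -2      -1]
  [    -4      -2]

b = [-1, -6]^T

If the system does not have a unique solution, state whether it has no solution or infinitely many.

no solution

Row-reduce:
R1 ← R1 / (-2).
R2 ← R2 + 4·R1.
Row 2 reduces to 0 = -4, a contradiction. The system is inconsistent.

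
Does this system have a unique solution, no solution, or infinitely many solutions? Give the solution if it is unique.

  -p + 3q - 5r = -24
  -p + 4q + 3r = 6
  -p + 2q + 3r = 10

p = -2, q = -2, r = 4

Row-reduce the augmented matrix:
R1 ← R1 / (-1).
R2 ← R2 + 1·R1.
R3 ← R3 + 1·R1.
R1 ← R1 + 3·R2.
R3 ← R3 + 1·R2.
R3 ← R3 / (16).
R1 ← R1 − 29·R3.
R2 ← R2 − 8·R3.
Reading off the reduced rows gives p = -2, q = -2, r = 4.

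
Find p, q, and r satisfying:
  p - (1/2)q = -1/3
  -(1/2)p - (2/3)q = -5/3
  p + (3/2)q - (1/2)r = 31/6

p = 2/3, q = 2, r = -3

Row-reduce the augmented matrix:
R2 ← R2 + 1/2·R1.
R3 ← R3 − 1·R1.
R2 ← R2 / (-11/12).
R1 ← R1 + 1/2·R2.
R3 ← R3 − 2·R2.
R3 ← R3 / (-1/2).
Reading off the reduced rows gives p = 2/3, q = 2, r = -3.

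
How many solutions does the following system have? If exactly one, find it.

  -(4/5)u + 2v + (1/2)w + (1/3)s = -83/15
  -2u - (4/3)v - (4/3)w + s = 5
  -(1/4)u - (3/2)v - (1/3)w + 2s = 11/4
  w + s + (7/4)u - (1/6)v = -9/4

Row-reduce:
R1 ← R1 / (-4/5).
R2 ← R2 + 2·R1.
R3 ← R3 + 1/4·R1.
R4 ← R4 − 7/4·R1.
R2 ← R2 / (-19/3).
R1 ← R1 + 5/2·R2.
R3 ← R3 + 17/8·R2.
R4 ← R4 − 101/24·R2.
R3 ← R3 / (43/114).
R1 ← R1 − 15/38·R3.
R2 ← R2 − 31/76·R3.
R4 ← R4 − 43/114·R3.
Rank is 3 with 4 unknowns, leaving s free.

infinitely many solutions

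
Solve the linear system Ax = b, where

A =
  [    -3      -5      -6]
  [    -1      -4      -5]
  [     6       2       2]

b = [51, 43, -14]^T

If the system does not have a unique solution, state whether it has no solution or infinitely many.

Row-reduce the augmented matrix:
R1 ← R1 / (-3).
R2 ← R2 + 1·R1.
R3 ← R3 − 6·R1.
R2 ← R2 / (-7/3).
R1 ← R1 − 5/3·R2.
R3 ← R3 + 8·R2.
R3 ← R3 / (2/7).
R1 ← R1 + 1/7·R3.
R2 ← R2 − 9/7·R3.
Reading off the reduced rows gives x_1 = 1, x_2 = -6, x_3 = -4.

x_1 = 1, x_2 = -6, x_3 = -4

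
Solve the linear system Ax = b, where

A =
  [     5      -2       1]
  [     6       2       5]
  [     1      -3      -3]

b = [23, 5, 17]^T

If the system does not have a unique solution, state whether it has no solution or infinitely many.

x_1 = 2, x_2 = -6, x_3 = 1

Row-reduce the augmented matrix:
R1 ← R1 / (5).
R2 ← R2 − 6·R1.
R3 ← R3 − 1·R1.
R2 ← R2 / (22/5).
R1 ← R1 + 2/5·R2.
R3 ← R3 + 13/5·R2.
R3 ← R3 / (-21/22).
R1 ← R1 − 6/11·R3.
R2 ← R2 − 19/22·R3.
Reading off the reduced rows gives x_1 = 2, x_2 = -6, x_3 = 1.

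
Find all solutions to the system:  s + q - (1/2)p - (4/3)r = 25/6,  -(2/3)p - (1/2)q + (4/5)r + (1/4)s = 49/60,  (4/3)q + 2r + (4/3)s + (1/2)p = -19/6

Row-reduce:
R1 ← R1 / (-1/2).
R2 ← R2 + 2/3·R1.
R3 ← R3 − 1/2·R1.
R2 ← R2 / (-11/6).
R1 ← R1 + 2·R2.
R3 ← R3 − 7/3·R2.
R3 ← R3 / (1954/495).
R1 ← R1 + 8/55·R3.
R2 ← R2 + 232/165·R3.
Rank is 3 with 4 unknowns, leaving s free.

infinitely many solutions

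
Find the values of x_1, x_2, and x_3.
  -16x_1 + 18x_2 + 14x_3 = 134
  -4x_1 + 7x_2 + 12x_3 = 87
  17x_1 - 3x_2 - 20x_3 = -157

x_1 = -2, x_2 = 1, x_3 = 6

Row-reduce the augmented matrix:
R1 ← R1 / (-16).
R2 ← R2 + 4·R1.
R3 ← R3 − 17·R1.
R2 ← R2 / (5/2).
R1 ← R1 + 9/8·R2.
R3 ← R3 − 129/8·R2.
R3 ← R3 / (-1199/20).
R1 ← R1 − 59/20·R3.
R2 ← R2 − 17/5·R3.
Reading off the reduced rows gives x_1 = -2, x_2 = 1, x_3 = 6.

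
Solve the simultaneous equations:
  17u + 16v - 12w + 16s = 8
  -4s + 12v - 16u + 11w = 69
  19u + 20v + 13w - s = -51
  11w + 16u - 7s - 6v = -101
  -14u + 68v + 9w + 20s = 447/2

Row-reduce:
R1 ← R1 / (17).
R2 ← R2 + 16·R1.
R3 ← R3 − 19·R1.
R4 ← R4 − 16·R1.
R5 ← R5 + 14·R1.
R2 ← R2 / (460/17).
R1 ← R1 − 16/17·R2.
R3 ← R3 − 36/17·R2.
R4 ← R4 + 358/17·R2.
R5 ← R5 − 1380/17·R2.
R3 ← R3 / (608/23).
R1 ← R1 + 16/23·R3.
R2 ← R2 + 1/92·R3.
R4 ← R4 − 1015/46·R3.
R4 ← R4 / (18431/6080).
R1 ← R1 − 7/190·R4.
R2 ← R2 − 4871/12160·R4.
R3 ← R3 + 2271/3040·R4.
Row 5 reduces to 0 = 1/2, a contradiction. The system is inconsistent.

no solution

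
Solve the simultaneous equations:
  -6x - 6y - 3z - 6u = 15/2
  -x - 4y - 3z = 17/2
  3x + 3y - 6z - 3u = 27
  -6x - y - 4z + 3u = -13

Row-reduce the augmented matrix:
R1 ← R1 / (-6).
R2 ← R2 + 1·R1.
R3 ← R3 − 3·R1.
R4 ← R4 + 6·R1.
R2 ← R2 / (-3).
R1 ← R1 − 1·R2.
R4 ← R4 − 5·R2.
R3 ← R3 / (-15/2).
R1 ← R1 + 1/3·R3.
R2 ← R2 − 5/6·R3.
R4 ← R4 + 31/6·R3.
R4 ← R4 / (74/5).
R1 ← R1 − 8/5·R4.
R2 ← R2 + 1·R4.
R3 ← R3 − 4/5·R4.
Reading off the reduced rows gives x = 3, y = -1, z = -5/2, u = -2.

x = 3, y = -1, z = -5/2, u = -2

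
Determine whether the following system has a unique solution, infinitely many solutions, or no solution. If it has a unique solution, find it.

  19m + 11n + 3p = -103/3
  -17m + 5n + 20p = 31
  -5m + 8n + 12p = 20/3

m = -4/3, n = -1, p = 2/3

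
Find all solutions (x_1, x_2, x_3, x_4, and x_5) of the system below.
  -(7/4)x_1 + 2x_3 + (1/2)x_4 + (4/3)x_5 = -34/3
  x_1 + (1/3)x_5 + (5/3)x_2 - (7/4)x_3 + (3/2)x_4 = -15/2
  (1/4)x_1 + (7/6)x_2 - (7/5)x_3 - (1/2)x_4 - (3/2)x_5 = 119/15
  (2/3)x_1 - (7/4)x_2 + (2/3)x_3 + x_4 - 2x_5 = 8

Row-reduce:
R1 ← R1 / (-7/4).
R2 ← R2 − 1·R1.
R3 ← R3 − 1/4·R1.
R4 ← R4 − 2/3·R1.
R2 ← R2 / (5/3).
R3 ← R3 − 7/6·R2.
R4 ← R4 + 7/4·R2.
R3 ← R3 / (-193/280).
R1 ← R1 + 8/7·R3.
R2 ← R2 + 51/140·R3.
R4 ← R4 − 443/560·R3.
R4 ← R4 / (1319/1158).
R1 ← R1 − 482/193·R4.
R2 ← R2 − 378/193·R4.
R3 ← R3 − 470/193·R4.
Rank is 4 with 5 unknowns, leaving x_5 free.

infinitely many solutions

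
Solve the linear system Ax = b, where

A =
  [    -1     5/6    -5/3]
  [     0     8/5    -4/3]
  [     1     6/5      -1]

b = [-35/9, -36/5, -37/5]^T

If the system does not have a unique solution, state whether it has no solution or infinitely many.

x_1 = -2, x_2 = -8/3, x_3 = 11/5

Row-reduce the augmented matrix:
R1 ← R1 / (-1).
R3 ← R3 − 1·R1.
R2 ← R2 / (8/5).
R1 ← R1 + 5/6·R2.
R3 ← R3 − 61/30·R2.
R3 ← R3 / (-35/36).
R1 ← R1 − 35/36·R3.
R2 ← R2 + 5/6·R3.
Reading off the reduced rows gives x_1 = -2, x_2 = -8/3, x_3 = 11/5.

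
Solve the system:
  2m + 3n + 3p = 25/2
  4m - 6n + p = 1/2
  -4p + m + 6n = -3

m = 1, n = 1, p = 5/2

Row-reduce the augmented matrix:
R1 ← R1 / (2).
R2 ← R2 − 4·R1.
R3 ← R3 − 1·R1.
R2 ← R2 / (-12).
R1 ← R1 − 3/2·R2.
R3 ← R3 − 9/2·R2.
R3 ← R3 / (-59/8).
R1 ← R1 − 7/8·R3.
R2 ← R2 − 5/12·R3.
Reading off the reduced rows gives m = 1, n = 1, p = 5/2.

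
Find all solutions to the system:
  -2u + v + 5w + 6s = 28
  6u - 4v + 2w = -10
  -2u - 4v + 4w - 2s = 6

infinitely many solutions

Row-reduce:
R1 ← R1 / (-2).
R2 ← R2 − 6·R1.
R3 ← R3 + 2·R1.
R2 ← R2 / (-1).
R1 ← R1 + 1/2·R2.
R3 ← R3 + 5·R2.
R3 ← R3 / (-86).
R1 ← R1 + 11·R3.
R2 ← R2 + 17·R3.
Rank is 3 with 4 unknowns, leaving s free.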